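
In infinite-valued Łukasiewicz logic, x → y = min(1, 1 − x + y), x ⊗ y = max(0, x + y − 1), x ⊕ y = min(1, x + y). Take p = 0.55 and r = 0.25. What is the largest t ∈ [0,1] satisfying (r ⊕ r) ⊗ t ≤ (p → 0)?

0.95

r ⊕ r = min(1, 0.25 + 0.25) = min(1, 0.50) = 0.50
So the left factor is r ⊕ r = 0.50.
p → 0 = min(1, 1 − 0.55 + 0.00) = min(1, 0.45) = 0.45
So the right-hand bound is p → 0 = 0.45.
The residuum of the Łukasiewicz t-norm gives the supremum: min(1, 1 − 0.50 + 0.45).
1 − 0.50 + 0.45 = 0.95, so t = min(1, 0.95) = 0.95.
Check: 0.50 ⊗ 0.95 = max(0, 0.45) = 0.45 ≤ 0.45.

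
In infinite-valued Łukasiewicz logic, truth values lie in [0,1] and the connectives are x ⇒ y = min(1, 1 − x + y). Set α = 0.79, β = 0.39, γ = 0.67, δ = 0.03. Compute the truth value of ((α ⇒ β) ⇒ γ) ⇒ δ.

0.03

α ⇒ β = min(1, 1 − 0.79 + 0.39) = min(1, 0.60) = 0.60
(α ⇒ β) ⇒ γ = min(1, 1 − 0.60 + 0.67) = min(1, 1.07) = 1.00
((α ⇒ β) ⇒ γ) ⇒ δ = min(1, 1 − 1.00 + 0.03) = min(1, 0.03) = 0.03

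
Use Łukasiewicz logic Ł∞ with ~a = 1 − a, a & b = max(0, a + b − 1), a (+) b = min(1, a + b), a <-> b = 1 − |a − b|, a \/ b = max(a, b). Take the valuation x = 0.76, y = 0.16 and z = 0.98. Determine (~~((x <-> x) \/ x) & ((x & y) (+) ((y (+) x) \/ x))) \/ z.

0.98

x <-> x = 1 − |0.76 − 0.76| = 1 − 0.00 = 1.00
(x <-> x) \/ x = max(1.00, 0.76) = 1.00
~((x <-> x) \/ x) = 1 − 1.00 = 0.00
~~((x <-> x) \/ x) = 1 − 0.00 = 1.00
x & y = max(0, 0.76 + 0.16 − 1) = max(0, -0.08) = 0.00
y (+) x = min(1, 0.16 + 0.76) = min(1, 0.92) = 0.92
(y (+) x) \/ x = max(0.92, 0.76) = 0.92
(x & y) (+) ((y (+) x) \/ x) = min(1, 0.00 + 0.92) = min(1, 0.92) = 0.92
~~((x <-> x) \/ x) & ((x & y) (+) ((y (+) x) \/ x)) = max(0, 1.00 + 0.92 − 1) = max(0, 0.92) = 0.92
(~~((x <-> x) \/ x) & ((x & y) (+) ((y (+) x) \/ x))) \/ z = max(0.92, 0.98) = 0.98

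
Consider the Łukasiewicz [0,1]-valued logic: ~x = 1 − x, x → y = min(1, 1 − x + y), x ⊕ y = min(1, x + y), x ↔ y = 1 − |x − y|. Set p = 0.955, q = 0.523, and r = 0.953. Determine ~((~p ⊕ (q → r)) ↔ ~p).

0.955

~p = 1 − 0.955 = 0.045
q → r = min(1, 1 − 0.523 + 0.953) = min(1, 1.430) = 1.000
~p ⊕ (q → r) = min(1, 0.045 + 1.000) = min(1, 1.045) = 1.000
(~p ⊕ (q → r)) ↔ ~p = 1 − |1.000 − 0.045| = 1 − 0.955 = 0.045
~((~p ⊕ (q → r)) ↔ ~p) = 1 − 0.045 = 0.955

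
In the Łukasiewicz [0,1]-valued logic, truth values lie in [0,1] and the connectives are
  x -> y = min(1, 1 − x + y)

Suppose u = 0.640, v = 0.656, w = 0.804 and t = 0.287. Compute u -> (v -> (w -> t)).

1.000

w -> t = min(1, 1 − 0.804 + 0.287) = min(1, 0.483) = 0.483
v -> (w -> t) = min(1, 1 − 0.656 + 0.483) = min(1, 0.827) = 0.827
u -> (v -> (w -> t)) = min(1, 1 − 0.640 + 0.827) = min(1, 1.187) = 1.000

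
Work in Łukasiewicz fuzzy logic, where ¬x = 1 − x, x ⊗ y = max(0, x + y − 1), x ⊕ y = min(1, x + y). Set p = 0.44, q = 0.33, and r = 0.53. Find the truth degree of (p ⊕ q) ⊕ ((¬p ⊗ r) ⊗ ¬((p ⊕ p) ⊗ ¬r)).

p ⊕ q = min(1, 0.44 + 0.33) = min(1, 0.77) = 0.77
¬p = 1 − 0.44 = 0.56
¬p ⊗ r = max(0, 0.56 + 0.53 − 1) = max(0, 0.09) = 0.09
p ⊕ p = min(1, 0.44 + 0.44) = min(1, 0.88) = 0.88
¬r = 1 − 0.53 = 0.47
(p ⊕ p) ⊗ ¬r = max(0, 0.88 + 0.47 − 1) = max(0, 0.35) = 0.35
¬((p ⊕ p) ⊗ ¬r) = 1 − 0.35 = 0.65
(¬p ⊗ r) ⊗ ¬((p ⊕ p) ⊗ ¬r) = max(0, 0.09 + 0.65 − 1) = max(0, -0.26) = 0.00
(p ⊕ q) ⊕ ((¬p ⊗ r) ⊗ ¬((p ⊕ p) ⊗ ¬r)) = min(1, 0.77 + 0.00) = min(1, 0.77) = 0.77

0.77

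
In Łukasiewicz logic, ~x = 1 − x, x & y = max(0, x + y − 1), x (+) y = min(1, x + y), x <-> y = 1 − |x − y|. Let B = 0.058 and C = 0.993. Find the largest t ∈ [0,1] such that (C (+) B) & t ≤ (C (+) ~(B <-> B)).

C (+) B = min(1, 0.993 + 0.058) = min(1, 1.051) = 1.000
So the left factor is C (+) B = 1.000.
B <-> B = 1 − |0.058 − 0.058| = 1 − 0.000 = 1.000
~(B <-> B) = 1 − 1.000 = 0.000
C (+) ~(B <-> B) = min(1, 0.993 + 0.000) = min(1, 0.993) = 0.993
So the right-hand bound is C (+) ~(B <-> B) = 0.993.
The residuum of the Łukasiewicz t-norm gives the supremum: min(1, 1 − 1.000 + 0.993).
1 − 1.000 + 0.993 = 0.993, so t = min(1, 0.993) = 0.993.
Check: 1.000 & 0.993 = max(0, 0.993) = 0.993 ≤ 0.993.

0.993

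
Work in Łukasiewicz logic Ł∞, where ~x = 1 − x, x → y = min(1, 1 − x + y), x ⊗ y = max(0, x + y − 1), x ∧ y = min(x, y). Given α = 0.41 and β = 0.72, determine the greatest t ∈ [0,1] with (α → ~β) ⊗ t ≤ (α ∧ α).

~β = 1 − 0.72 = 0.28
α → ~β = min(1, 1 − 0.41 + 0.28) = min(1, 0.87) = 0.87
So the left factor is α → ~β = 0.87.
α ∧ α = min(0.41, 0.41) = 0.41
So the right-hand bound is α ∧ α = 0.41.
The residuum of the Łukasiewicz t-norm gives the supremum: min(1, 1 − 0.87 + 0.41).
1 − 0.87 + 0.41 = 0.54, so t = min(1, 0.54) = 0.54.
Check: 0.87 ⊗ 0.54 = max(0, 0.41) = 0.41 ≤ 0.41.

0.54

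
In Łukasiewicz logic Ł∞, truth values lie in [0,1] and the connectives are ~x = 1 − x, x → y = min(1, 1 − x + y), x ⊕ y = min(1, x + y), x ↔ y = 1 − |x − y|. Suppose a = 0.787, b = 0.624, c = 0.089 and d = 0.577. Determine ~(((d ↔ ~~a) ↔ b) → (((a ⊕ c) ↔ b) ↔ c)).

0.493

~a = 1 − 0.787 = 0.213
~~a = 1 − 0.213 = 0.787
d ↔ ~~a = 1 − |0.577 − 0.787| = 1 − 0.210 = 0.790
(d ↔ ~~a) ↔ b = 1 − |0.790 − 0.624| = 1 − 0.166 = 0.834
a ⊕ c = min(1, 0.787 + 0.089) = min(1, 0.876) = 0.876
(a ⊕ c) ↔ b = 1 − |0.876 − 0.624| = 1 − 0.252 = 0.748
((a ⊕ c) ↔ b) ↔ c = 1 − |0.748 − 0.089| = 1 − 0.659 = 0.341
((d ↔ ~~a) ↔ b) → (((a ⊕ c) ↔ b) ↔ c) = min(1, 1 − 0.834 + 0.341) = min(1, 0.507) = 0.507
~(((d ↔ ~~a) ↔ b) → (((a ⊕ c) ↔ b) ↔ c)) = 1 − 0.507 = 0.493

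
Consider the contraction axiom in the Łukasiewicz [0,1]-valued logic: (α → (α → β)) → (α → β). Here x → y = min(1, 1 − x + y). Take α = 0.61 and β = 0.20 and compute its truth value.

α → β = min(1, 1 − 0.61 + 0.20) = min(1, 0.59) = 0.59
α → (α → β) = min(1, 1 − 0.61 + 0.59) = min(1, 0.98) = 0.98
(α → (α → β)) → (α → β) = min(1, 1 − 0.98 + 0.59) = min(1, 0.61) = 0.61
(The value 0.61 < 1 shows this instance is not satisfied; fails in Ł∞ (the t-norm is not idempotent).)

0.61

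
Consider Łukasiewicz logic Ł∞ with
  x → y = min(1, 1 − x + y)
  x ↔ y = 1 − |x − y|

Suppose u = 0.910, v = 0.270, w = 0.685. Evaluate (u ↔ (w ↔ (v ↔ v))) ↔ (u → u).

v ↔ v = 1 − |0.270 − 0.270| = 1 − 0.000 = 1.000
w ↔ (v ↔ v) = 1 − |0.685 − 1.000| = 1 − 0.315 = 0.685
u ↔ (w ↔ (v ↔ v)) = 1 − |0.910 − 0.685| = 1 − 0.225 = 0.775
u → u = min(1, 1 − 0.910 + 0.910) = min(1, 1.000) = 1.000
(u ↔ (w ↔ (v ↔ v))) ↔ (u → u) = 1 − |0.775 − 1.000| = 1 − 0.225 = 0.775

0.775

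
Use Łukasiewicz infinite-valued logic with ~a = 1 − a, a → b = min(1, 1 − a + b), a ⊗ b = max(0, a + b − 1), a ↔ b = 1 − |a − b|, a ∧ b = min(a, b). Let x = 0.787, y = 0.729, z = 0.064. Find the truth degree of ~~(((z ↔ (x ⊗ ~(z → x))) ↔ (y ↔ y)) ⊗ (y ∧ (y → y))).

z → x = min(1, 1 − 0.064 + 0.787) = min(1, 1.723) = 1.000
~(z → x) = 1 − 1.000 = 0.000
x ⊗ ~(z → x) = max(0, 0.787 + 0.000 − 1) = max(0, -0.213) = 0.000
z ↔ (x ⊗ ~(z → x)) = 1 − |0.064 − 0.000| = 1 − 0.064 = 0.936
y ↔ y = 1 − |0.729 − 0.729| = 1 − 0.000 = 1.000
(z ↔ (x ⊗ ~(z → x))) ↔ (y ↔ y) = 1 − |0.936 − 1.000| = 1 − 0.064 = 0.936
y → y = min(1, 1 − 0.729 + 0.729) = min(1, 1.000) = 1.000
y ∧ (y → y) = min(0.729, 1.000) = 0.729
((z ↔ (x ⊗ ~(z → x))) ↔ (y ↔ y)) ⊗ (y ∧ (y → y)) = max(0, 0.936 + 0.729 − 1) = max(0, 0.665) = 0.665
~(((z ↔ (x ⊗ ~(z → x))) ↔ (y ↔ y)) ⊗ (y ∧ (y → y))) = 1 − 0.665 = 0.335
~~(((z ↔ (x ⊗ ~(z → x))) ↔ (y ↔ y)) ⊗ (y ∧ (y → y))) = 1 − 0.335 = 0.665

0.665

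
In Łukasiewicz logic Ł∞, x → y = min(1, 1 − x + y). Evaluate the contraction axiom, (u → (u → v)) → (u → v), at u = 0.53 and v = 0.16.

u → v = min(1, 1 − 0.53 + 0.16) = min(1, 0.63) = 0.63
u → (u → v) = min(1, 1 − 0.53 + 0.63) = min(1, 1.10) = 1.00
(u → (u → v)) → (u → v) = min(1, 1 − 1.00 + 0.63) = min(1, 0.63) = 0.63
(The value 0.63 < 1 shows this instance is not satisfied; fails in Ł∞ (the t-norm is not idempotent).)

0.63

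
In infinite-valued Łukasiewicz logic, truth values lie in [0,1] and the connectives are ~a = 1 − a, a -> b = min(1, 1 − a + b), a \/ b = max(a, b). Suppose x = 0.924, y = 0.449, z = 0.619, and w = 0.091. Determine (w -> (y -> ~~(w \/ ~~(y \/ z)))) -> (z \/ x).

0.924

y \/ z = max(0.449, 0.619) = 0.619
~(y \/ z) = 1 − 0.619 = 0.381
~~(y \/ z) = 1 − 0.381 = 0.619
w \/ ~~(y \/ z) = max(0.091, 0.619) = 0.619
~(w \/ ~~(y \/ z)) = 1 − 0.619 = 0.381
~~(w \/ ~~(y \/ z)) = 1 − 0.381 = 0.619
y -> ~~(w \/ ~~(y \/ z)) = min(1, 1 − 0.449 + 0.619) = min(1, 1.170) = 1.000
w -> (y -> ~~(w \/ ~~(y \/ z))) = min(1, 1 − 0.091 + 1.000) = min(1, 1.909) = 1.000
z \/ x = max(0.619, 0.924) = 0.924
(w -> (y -> ~~(w \/ ~~(y \/ z)))) -> (z \/ x) = min(1, 1 − 1.000 + 0.924) = min(1, 0.924) = 0.924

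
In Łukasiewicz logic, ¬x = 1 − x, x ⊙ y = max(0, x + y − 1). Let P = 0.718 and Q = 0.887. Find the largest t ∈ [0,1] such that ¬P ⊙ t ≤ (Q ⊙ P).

¬P = 1 − 0.718 = 0.282
So the left factor is ¬P = 0.282.
Q ⊙ P = max(0, 0.887 + 0.718 − 1) = max(0, 0.605) = 0.605
So the right-hand bound is Q ⊙ P = 0.605.
The residuum of the Łukasiewicz t-norm gives the supremum: min(1, 1 − 0.282 + 0.605).
1 − 0.282 + 0.605 = 1.323, so t = min(1, 1.323) = 1.000.
Check: 0.282 ⊙ 1.000 = max(0, 0.282) = 0.282 ≤ 0.605.

1.000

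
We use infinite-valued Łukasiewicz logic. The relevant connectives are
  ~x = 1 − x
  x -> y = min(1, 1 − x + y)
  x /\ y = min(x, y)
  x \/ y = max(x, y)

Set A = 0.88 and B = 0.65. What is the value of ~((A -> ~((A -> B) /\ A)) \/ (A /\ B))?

A -> B = min(1, 1 − 0.88 + 0.65) = min(1, 0.77) = 0.77
(A -> B) /\ A = min(0.77, 0.88) = 0.77
~((A -> B) /\ A) = 1 − 0.77 = 0.23
A -> ~((A -> B) /\ A) = min(1, 1 − 0.88 + 0.23) = min(1, 0.35) = 0.35
A /\ B = min(0.88, 0.65) = 0.65
(A -> ~((A -> B) /\ A)) \/ (A /\ B) = max(0.35, 0.65) = 0.65
~((A -> ~((A -> B) /\ A)) \/ (A /\ B)) = 1 − 0.65 = 0.35

0.35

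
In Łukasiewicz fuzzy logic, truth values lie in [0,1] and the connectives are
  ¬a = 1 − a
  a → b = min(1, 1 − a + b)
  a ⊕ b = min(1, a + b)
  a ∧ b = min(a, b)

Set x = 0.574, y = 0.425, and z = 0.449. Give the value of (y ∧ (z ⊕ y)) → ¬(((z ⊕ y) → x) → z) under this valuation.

z ⊕ y = min(1, 0.449 + 0.425) = min(1, 0.874) = 0.874
y ∧ (z ⊕ y) = min(0.425, 0.874) = 0.425
(z ⊕ y) → x = min(1, 1 − 0.874 + 0.574) = min(1, 0.700) = 0.700
((z ⊕ y) → x) → z = min(1, 1 − 0.700 + 0.449) = min(1, 0.749) = 0.749
¬(((z ⊕ y) → x) → z) = 1 − 0.749 = 0.251
(y ∧ (z ⊕ y)) → ¬(((z ⊕ y) → x) → z) = min(1, 1 − 0.425 + 0.251) = min(1, 0.826) = 0.826

0.826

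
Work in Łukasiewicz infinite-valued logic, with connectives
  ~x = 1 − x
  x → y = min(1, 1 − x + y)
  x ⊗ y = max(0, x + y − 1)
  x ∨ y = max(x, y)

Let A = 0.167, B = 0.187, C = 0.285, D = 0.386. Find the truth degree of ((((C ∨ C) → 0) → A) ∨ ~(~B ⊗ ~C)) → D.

0.914

C ∨ C = max(0.285, 0.285) = 0.285
(C ∨ C) → 0 = min(1, 1 − 0.285 + 0.000) = min(1, 0.715) = 0.715
((C ∨ C) → 0) → A = min(1, 1 − 0.715 + 0.167) = min(1, 0.452) = 0.452
~B = 1 − 0.187 = 0.813
~C = 1 − 0.285 = 0.715
~B ⊗ ~C = max(0, 0.813 + 0.715 − 1) = max(0, 0.528) = 0.528
~(~B ⊗ ~C) = 1 − 0.528 = 0.472
(((C ∨ C) → 0) → A) ∨ ~(~B ⊗ ~C) = max(0.452, 0.472) = 0.472
((((C ∨ C) → 0) → A) ∨ ~(~B ⊗ ~C)) → D = min(1, 1 − 0.472 + 0.386) = min(1, 0.914) = 0.914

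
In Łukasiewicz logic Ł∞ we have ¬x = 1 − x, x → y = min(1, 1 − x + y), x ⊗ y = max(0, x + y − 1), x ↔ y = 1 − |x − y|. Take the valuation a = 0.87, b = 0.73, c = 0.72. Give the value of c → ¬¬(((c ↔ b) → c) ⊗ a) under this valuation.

c ↔ b = 1 − |0.72 − 0.73| = 1 − 0.01 = 0.99
(c ↔ b) → c = min(1, 1 − 0.99 + 0.72) = min(1, 0.73) = 0.73
((c ↔ b) → c) ⊗ a = max(0, 0.73 + 0.87 − 1) = max(0, 0.60) = 0.60
¬(((c ↔ b) → c) ⊗ a) = 1 − 0.60 = 0.40
¬¬(((c ↔ b) → c) ⊗ a) = 1 − 0.40 = 0.60
c → ¬¬(((c ↔ b) → c) ⊗ a) = min(1, 1 − 0.72 + 0.60) = min(1, 0.88) = 0.88

0.88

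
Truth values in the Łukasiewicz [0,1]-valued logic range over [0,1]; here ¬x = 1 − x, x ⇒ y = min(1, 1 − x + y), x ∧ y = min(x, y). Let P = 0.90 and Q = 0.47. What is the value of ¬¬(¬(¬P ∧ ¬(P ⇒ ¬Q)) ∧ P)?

¬P = 1 − 0.90 = 0.10
¬Q = 1 − 0.47 = 0.53
P ⇒ ¬Q = min(1, 1 − 0.90 + 0.53) = min(1, 0.63) = 0.63
¬(P ⇒ ¬Q) = 1 − 0.63 = 0.37
¬P ∧ ¬(P ⇒ ¬Q) = min(0.10, 0.37) = 0.10
¬(¬P ∧ ¬(P ⇒ ¬Q)) = 1 − 0.10 = 0.90
¬(¬P ∧ ¬(P ⇒ ¬Q)) ∧ P = min(0.90, 0.90) = 0.90
¬(¬(¬P ∧ ¬(P ⇒ ¬Q)) ∧ P) = 1 − 0.90 = 0.10
¬¬(¬(¬P ∧ ¬(P ⇒ ¬Q)) ∧ P) = 1 − 0.10 = 0.90

0.90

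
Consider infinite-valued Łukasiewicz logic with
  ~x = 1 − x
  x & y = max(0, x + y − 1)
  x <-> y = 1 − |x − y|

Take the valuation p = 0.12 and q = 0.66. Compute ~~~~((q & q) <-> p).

q & q = max(0, 0.66 + 0.66 − 1) = max(0, 0.32) = 0.32
(q & q) <-> p = 1 − |0.32 − 0.12| = 1 − 0.20 = 0.80
~((q & q) <-> p) = 1 − 0.80 = 0.20
~~((q & q) <-> p) = 1 − 0.20 = 0.80
~~~((q & q) <-> p) = 1 − 0.80 = 0.20
~~~~((q & q) <-> p) = 1 − 0.20 = 0.80

0.80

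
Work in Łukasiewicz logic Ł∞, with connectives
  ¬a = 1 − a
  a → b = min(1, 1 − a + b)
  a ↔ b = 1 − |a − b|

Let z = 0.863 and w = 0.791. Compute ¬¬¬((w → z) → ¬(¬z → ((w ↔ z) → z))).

w → z = min(1, 1 − 0.791 + 0.863) = min(1, 1.072) = 1.000
¬z = 1 − 0.863 = 0.137
w ↔ z = 1 − |0.791 − 0.863| = 1 − 0.072 = 0.928
(w ↔ z) → z = min(1, 1 − 0.928 + 0.863) = min(1, 0.935) = 0.935
¬z → ((w ↔ z) → z) = min(1, 1 − 0.137 + 0.935) = min(1, 1.798) = 1.000
¬(¬z → ((w ↔ z) → z)) = 1 − 1.000 = 0.000
(w → z) → ¬(¬z → ((w ↔ z) → z)) = min(1, 1 − 1.000 + 0.000) = min(1, 0.000) = 0.000
¬((w → z) → ¬(¬z → ((w ↔ z) → z))) = 1 − 0.000 = 1.000
¬¬((w → z) → ¬(¬z → ((w ↔ z) → z))) = 1 − 1.000 = 0.000
¬¬¬((w → z) → ¬(¬z → ((w ↔ z) → z))) = 1 − 0.000 = 1.000

1.000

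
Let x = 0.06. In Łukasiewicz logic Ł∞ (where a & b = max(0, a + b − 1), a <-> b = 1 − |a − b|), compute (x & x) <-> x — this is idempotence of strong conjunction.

x & x = max(0, 0.06 + 0.06 − 1) = max(0, -0.88) = 0.00
(x & x) <-> x = 1 − |0.00 − 0.06| = 1 − 0.06 = 0.94
(The value 0.94 < 1 shows this instance is not satisfied; fails in Ł∞ since a ⊗ a = max(0, 2a−1) ≠ a in general.)

0.94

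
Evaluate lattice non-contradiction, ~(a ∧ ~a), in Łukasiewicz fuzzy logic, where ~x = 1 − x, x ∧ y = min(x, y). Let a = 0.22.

~a = 1 − 0.22 = 0.78
a ∧ ~a = min(0.22, 0.78) = 0.22
~(a ∧ ~a) = 1 − 0.22 = 0.78
(The value 0.78 < 1 shows this instance is not satisfied; not a Ł∞-tautology — its value is 1 − min(a, 1−a).)

0.78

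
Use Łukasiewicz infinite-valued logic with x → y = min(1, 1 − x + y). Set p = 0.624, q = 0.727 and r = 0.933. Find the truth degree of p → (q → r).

q → r = min(1, 1 − 0.727 + 0.933) = min(1, 1.206) = 1.000
p → (q → r) = min(1, 1 − 0.624 + 1.000) = min(1, 1.376) = 1.000

1.000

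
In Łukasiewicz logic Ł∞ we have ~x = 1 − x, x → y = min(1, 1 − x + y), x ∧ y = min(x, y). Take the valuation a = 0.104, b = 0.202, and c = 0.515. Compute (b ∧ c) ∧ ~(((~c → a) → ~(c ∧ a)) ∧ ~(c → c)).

0.202

b ∧ c = min(0.202, 0.515) = 0.202
~c = 1 − 0.515 = 0.485
~c → a = min(1, 1 − 0.485 + 0.104) = min(1, 0.619) = 0.619
c ∧ a = min(0.515, 0.104) = 0.104
~(c ∧ a) = 1 − 0.104 = 0.896
(~c → a) → ~(c ∧ a) = min(1, 1 − 0.619 + 0.896) = min(1, 1.277) = 1.000
c → c = min(1, 1 − 0.515 + 0.515) = min(1, 1.000) = 1.000
~(c → c) = 1 − 1.000 = 0.000
((~c → a) → ~(c ∧ a)) ∧ ~(c → c) = min(1.000, 0.000) = 0.000
~(((~c → a) → ~(c ∧ a)) ∧ ~(c → c)) = 1 − 0.000 = 1.000
(b ∧ c) ∧ ~(((~c → a) → ~(c ∧ a)) ∧ ~(c → c)) = min(0.202, 1.000) = 0.202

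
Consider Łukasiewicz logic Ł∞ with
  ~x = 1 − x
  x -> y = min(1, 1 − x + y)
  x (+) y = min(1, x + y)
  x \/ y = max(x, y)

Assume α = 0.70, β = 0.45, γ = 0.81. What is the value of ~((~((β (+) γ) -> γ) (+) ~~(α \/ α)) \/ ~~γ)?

β (+) γ = min(1, 0.45 + 0.81) = min(1, 1.26) = 1.00
(β (+) γ) -> γ = min(1, 1 − 1.00 + 0.81) = min(1, 0.81) = 0.81
~((β (+) γ) -> γ) = 1 − 0.81 = 0.19
α \/ α = max(0.70, 0.70) = 0.70
~(α \/ α) = 1 − 0.70 = 0.30
~~(α \/ α) = 1 − 0.30 = 0.70
~((β (+) γ) -> γ) (+) ~~(α \/ α) = min(1, 0.19 + 0.70) = min(1, 0.89) = 0.89
~γ = 1 − 0.81 = 0.19
~~γ = 1 − 0.19 = 0.81
(~((β (+) γ) -> γ) (+) ~~(α \/ α)) \/ ~~γ = max(0.89, 0.81) = 0.89
~((~((β (+) γ) -> γ) (+) ~~(α \/ α)) \/ ~~γ) = 1 − 0.89 = 0.11

0.11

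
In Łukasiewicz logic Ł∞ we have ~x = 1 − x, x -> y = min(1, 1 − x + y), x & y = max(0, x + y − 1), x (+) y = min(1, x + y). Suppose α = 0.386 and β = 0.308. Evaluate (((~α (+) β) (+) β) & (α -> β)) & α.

~α = 1 − 0.386 = 0.614
~α (+) β = min(1, 0.614 + 0.308) = min(1, 0.922) = 0.922
(~α (+) β) (+) β = min(1, 0.922 + 0.308) = min(1, 1.230) = 1.000
α -> β = min(1, 1 − 0.386 + 0.308) = min(1, 0.922) = 0.922
((~α (+) β) (+) β) & (α -> β) = max(0, 1.000 + 0.922 − 1) = max(0, 0.922) = 0.922
(((~α (+) β) (+) β) & (α -> β)) & α = max(0, 0.922 + 0.386 − 1) = max(0, 0.308) = 0.308

0.308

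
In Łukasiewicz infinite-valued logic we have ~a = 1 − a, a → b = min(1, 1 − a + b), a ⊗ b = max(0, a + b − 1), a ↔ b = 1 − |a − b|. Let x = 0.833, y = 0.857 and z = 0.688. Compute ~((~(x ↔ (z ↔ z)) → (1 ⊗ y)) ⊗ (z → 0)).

0.688

z ↔ z = 1 − |0.688 − 0.688| = 1 − 0.000 = 1.000
x ↔ (z ↔ z) = 1 − |0.833 − 1.000| = 1 − 0.167 = 0.833
~(x ↔ (z ↔ z)) = 1 − 0.833 = 0.167
1 ⊗ y = max(0, 1.000 + 0.857 − 1) = max(0, 0.857) = 0.857
~(x ↔ (z ↔ z)) → (1 ⊗ y) = min(1, 1 − 0.167 + 0.857) = min(1, 1.690) = 1.000
z → 0 = min(1, 1 − 0.688 + 0.000) = min(1, 0.312) = 0.312
(~(x ↔ (z ↔ z)) → (1 ⊗ y)) ⊗ (z → 0) = max(0, 1.000 + 0.312 − 1) = max(0, 0.312) = 0.312
~((~(x ↔ (z ↔ z)) → (1 ⊗ y)) ⊗ (z → 0)) = 1 − 0.312 = 0.688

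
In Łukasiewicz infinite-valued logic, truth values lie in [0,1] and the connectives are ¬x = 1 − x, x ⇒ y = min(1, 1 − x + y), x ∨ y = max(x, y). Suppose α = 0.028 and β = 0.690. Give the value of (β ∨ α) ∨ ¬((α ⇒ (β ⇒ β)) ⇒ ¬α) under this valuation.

β ∨ α = max(0.690, 0.028) = 0.690
β ⇒ β = min(1, 1 − 0.690 + 0.690) = min(1, 1.000) = 1.000
α ⇒ (β ⇒ β) = min(1, 1 − 0.028 + 1.000) = min(1, 1.972) = 1.000
¬α = 1 − 0.028 = 0.972
(α ⇒ (β ⇒ β)) ⇒ ¬α = min(1, 1 − 1.000 + 0.972) = min(1, 0.972) = 0.972
¬((α ⇒ (β ⇒ β)) ⇒ ¬α) = 1 − 0.972 = 0.028
(β ∨ α) ∨ ¬((α ⇒ (β ⇒ β)) ⇒ ¬α) = max(0.690, 0.028) = 0.690

0.690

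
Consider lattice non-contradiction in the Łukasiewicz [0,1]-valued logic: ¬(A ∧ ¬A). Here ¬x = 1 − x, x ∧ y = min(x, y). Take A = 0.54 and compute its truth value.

¬A = 1 − 0.54 = 0.46
A ∧ ¬A = min(0.54, 0.46) = 0.46
¬(A ∧ ¬A) = 1 − 0.46 = 0.54
(The value 0.54 < 1 shows this instance is not satisfied; not a Ł∞-tautology — its value is 1 − min(a, 1−a).)

0.54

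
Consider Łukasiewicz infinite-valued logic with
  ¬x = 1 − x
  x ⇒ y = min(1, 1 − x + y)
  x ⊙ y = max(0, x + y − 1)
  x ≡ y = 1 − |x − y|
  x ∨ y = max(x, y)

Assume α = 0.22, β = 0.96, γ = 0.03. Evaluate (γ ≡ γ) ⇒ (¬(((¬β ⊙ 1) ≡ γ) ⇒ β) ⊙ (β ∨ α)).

γ ≡ γ = 1 − |0.03 − 0.03| = 1 − 0.00 = 1.00
¬β = 1 − 0.96 = 0.04
¬β ⊙ 1 = max(0, 0.04 + 1.00 − 1) = max(0, 0.04) = 0.04
(¬β ⊙ 1) ≡ γ = 1 − |0.04 − 0.03| = 1 − 0.01 = 0.99
((¬β ⊙ 1) ≡ γ) ⇒ β = min(1, 1 − 0.99 + 0.96) = min(1, 0.97) = 0.97
¬(((¬β ⊙ 1) ≡ γ) ⇒ β) = 1 − 0.97 = 0.03
β ∨ α = max(0.96, 0.22) = 0.96
¬(((¬β ⊙ 1) ≡ γ) ⇒ β) ⊙ (β ∨ α) = max(0, 0.03 + 0.96 − 1) = max(0, -0.01) = 0.00
(γ ≡ γ) ⇒ (¬(((¬β ⊙ 1) ≡ γ) ⇒ β) ⊙ (β ∨ α)) = min(1, 1 − 1.00 + 0.00) = min(1, 0.00) = 0.00

0.00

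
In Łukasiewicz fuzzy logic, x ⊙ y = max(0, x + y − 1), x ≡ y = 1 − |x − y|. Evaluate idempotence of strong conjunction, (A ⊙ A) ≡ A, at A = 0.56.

A ⊙ A = max(0, 0.56 + 0.56 − 1) = max(0, 0.12) = 0.12
(A ⊙ A) ≡ A = 1 − |0.12 − 0.56| = 1 − 0.44 = 0.56
(The value 0.56 < 1 shows this instance is not satisfied; fails in Ł∞ since a ⊗ a = max(0, 2a−1) ≠ a in general.)

0.56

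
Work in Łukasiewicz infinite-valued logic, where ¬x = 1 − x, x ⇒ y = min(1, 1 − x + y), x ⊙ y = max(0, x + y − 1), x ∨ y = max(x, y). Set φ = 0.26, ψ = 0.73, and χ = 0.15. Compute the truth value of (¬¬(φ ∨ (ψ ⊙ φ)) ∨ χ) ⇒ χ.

0.89

ψ ⊙ φ = max(0, 0.73 + 0.26 − 1) = max(0, -0.01) = 0.00
φ ∨ (ψ ⊙ φ) = max(0.26, 0.00) = 0.26
¬(φ ∨ (ψ ⊙ φ)) = 1 − 0.26 = 0.74
¬¬(φ ∨ (ψ ⊙ φ)) = 1 − 0.74 = 0.26
¬¬(φ ∨ (ψ ⊙ φ)) ∨ χ = max(0.26, 0.15) = 0.26
(¬¬(φ ∨ (ψ ⊙ φ)) ∨ χ) ⇒ χ = min(1, 1 − 0.26 + 0.15) = min(1, 0.89) = 0.89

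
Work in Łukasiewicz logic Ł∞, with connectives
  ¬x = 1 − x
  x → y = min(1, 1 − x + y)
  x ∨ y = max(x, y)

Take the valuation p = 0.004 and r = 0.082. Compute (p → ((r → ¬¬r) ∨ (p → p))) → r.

¬r = 1 − 0.082 = 0.918
¬¬r = 1 − 0.918 = 0.082
r → ¬¬r = min(1, 1 − 0.082 + 0.082) = min(1, 1.000) = 1.000
p → p = min(1, 1 − 0.004 + 0.004) = min(1, 1.000) = 1.000
(r → ¬¬r) ∨ (p → p) = max(1.000, 1.000) = 1.000
p → ((r → ¬¬r) ∨ (p → p)) = min(1, 1 − 0.004 + 1.000) = min(1, 1.996) = 1.000
(p → ((r → ¬¬r) ∨ (p → p))) → r = min(1, 1 − 1.000 + 0.082) = min(1, 0.082) = 0.082

0.082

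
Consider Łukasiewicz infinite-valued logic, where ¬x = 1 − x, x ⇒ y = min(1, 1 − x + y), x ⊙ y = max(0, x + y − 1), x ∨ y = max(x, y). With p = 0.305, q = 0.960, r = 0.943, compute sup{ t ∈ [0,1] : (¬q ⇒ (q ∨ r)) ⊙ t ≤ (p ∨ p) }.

¬q = 1 − 0.960 = 0.040
q ∨ r = max(0.960, 0.943) = 0.960
¬q ⇒ (q ∨ r) = min(1, 1 − 0.040 + 0.960) = min(1, 1.920) = 1.000
So the left factor is ¬q ⇒ (q ∨ r) = 1.000.
p ∨ p = max(0.305, 0.305) = 0.305
So the right-hand bound is p ∨ p = 0.305.
The residuum of the Łukasiewicz t-norm gives the supremum: min(1, 1 − 1.000 + 0.305).
1 − 1.000 + 0.305 = 0.305, so t = min(1, 0.305) = 0.305.
Check: 1.000 ⊙ 0.305 = max(0, 0.305) = 0.305 ≤ 0.305.

0.305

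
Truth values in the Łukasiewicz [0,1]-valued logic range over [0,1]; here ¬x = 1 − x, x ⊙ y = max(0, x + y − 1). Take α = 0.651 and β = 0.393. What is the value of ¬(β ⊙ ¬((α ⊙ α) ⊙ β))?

α ⊙ α = max(0, 0.651 + 0.651 − 1) = max(0, 0.302) = 0.302
(α ⊙ α) ⊙ β = max(0, 0.302 + 0.393 − 1) = max(0, -0.305) = 0.000
¬((α ⊙ α) ⊙ β) = 1 − 0.000 = 1.000
β ⊙ ¬((α ⊙ α) ⊙ β) = max(0, 0.393 + 1.000 − 1) = max(0, 0.393) = 0.393
¬(β ⊙ ¬((α ⊙ α) ⊙ β)) = 1 − 0.393 = 0.607

0.607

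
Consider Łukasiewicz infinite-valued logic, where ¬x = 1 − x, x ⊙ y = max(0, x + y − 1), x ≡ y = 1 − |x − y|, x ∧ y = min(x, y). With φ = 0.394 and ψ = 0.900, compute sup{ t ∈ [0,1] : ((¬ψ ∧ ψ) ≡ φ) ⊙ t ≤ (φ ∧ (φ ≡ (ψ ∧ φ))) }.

¬ψ = 1 − 0.900 = 0.100
¬ψ ∧ ψ = min(0.100, 0.900) = 0.100
(¬ψ ∧ ψ) ≡ φ = 1 − |0.100 − 0.394| = 1 − 0.294 = 0.706
So the left factor is (¬ψ ∧ ψ) ≡ φ = 0.706.
ψ ∧ φ = min(0.900, 0.394) = 0.394
φ ≡ (ψ ∧ φ) = 1 − |0.394 − 0.394| = 1 − 0.000 = 1.000
φ ∧ (φ ≡ (ψ ∧ φ)) = min(0.394, 1.000) = 0.394
So the right-hand bound is φ ∧ (φ ≡ (ψ ∧ φ)) = 0.394.
The residuum of the Łukasiewicz t-norm gives the supremum: min(1, 1 − 0.706 + 0.394).
1 − 0.706 + 0.394 = 0.688, so t = min(1, 0.688) = 0.688.
Check: 0.706 ⊙ 0.688 = max(0, 0.394) = 0.394 ≤ 0.394.

0.688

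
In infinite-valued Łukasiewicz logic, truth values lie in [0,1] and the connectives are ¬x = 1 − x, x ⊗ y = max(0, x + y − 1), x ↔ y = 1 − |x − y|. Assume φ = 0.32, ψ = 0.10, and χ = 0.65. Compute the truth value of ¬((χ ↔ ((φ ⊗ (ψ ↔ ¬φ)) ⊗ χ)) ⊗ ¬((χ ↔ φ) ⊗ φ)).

0.65

¬φ = 1 − 0.32 = 0.68
ψ ↔ ¬φ = 1 − |0.10 − 0.68| = 1 − 0.58 = 0.42
φ ⊗ (ψ ↔ ¬φ) = max(0, 0.32 + 0.42 − 1) = max(0, -0.26) = 0.00
(φ ⊗ (ψ ↔ ¬φ)) ⊗ χ = max(0, 0.00 + 0.65 − 1) = max(0, -0.35) = 0.00
χ ↔ ((φ ⊗ (ψ ↔ ¬φ)) ⊗ χ) = 1 − |0.65 − 0.00| = 1 − 0.65 = 0.35
χ ↔ φ = 1 − |0.65 − 0.32| = 1 − 0.33 = 0.67
(χ ↔ φ) ⊗ φ = max(0, 0.67 + 0.32 − 1) = max(0, -0.01) = 0.00
¬((χ ↔ φ) ⊗ φ) = 1 − 0.00 = 1.00
(χ ↔ ((φ ⊗ (ψ ↔ ¬φ)) ⊗ χ)) ⊗ ¬((χ ↔ φ) ⊗ φ) = max(0, 0.35 + 1.00 − 1) = max(0, 0.35) = 0.35
¬((χ ↔ ((φ ⊗ (ψ ↔ ¬φ)) ⊗ χ)) ⊗ ¬((χ ↔ φ) ⊗ φ)) = 1 − 0.35 = 0.65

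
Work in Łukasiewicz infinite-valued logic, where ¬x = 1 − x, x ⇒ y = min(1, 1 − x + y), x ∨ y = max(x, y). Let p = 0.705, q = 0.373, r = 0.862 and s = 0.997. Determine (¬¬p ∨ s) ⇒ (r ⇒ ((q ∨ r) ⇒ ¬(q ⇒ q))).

¬p = 1 − 0.705 = 0.295
¬¬p = 1 − 0.295 = 0.705
¬¬p ∨ s = max(0.705, 0.997) = 0.997
q ∨ r = max(0.373, 0.862) = 0.862
q ⇒ q = min(1, 1 − 0.373 + 0.373) = min(1, 1.000) = 1.000
¬(q ⇒ q) = 1 − 1.000 = 0.000
(q ∨ r) ⇒ ¬(q ⇒ q) = min(1, 1 − 0.862 + 0.000) = min(1, 0.138) = 0.138
r ⇒ ((q ∨ r) ⇒ ¬(q ⇒ q)) = min(1, 1 − 0.862 + 0.138) = min(1, 0.276) = 0.276
(¬¬p ∨ s) ⇒ (r ⇒ ((q ∨ r) ⇒ ¬(q ⇒ q))) = min(1, 1 − 0.997 + 0.276) = min(1, 0.279) = 0.279

0.279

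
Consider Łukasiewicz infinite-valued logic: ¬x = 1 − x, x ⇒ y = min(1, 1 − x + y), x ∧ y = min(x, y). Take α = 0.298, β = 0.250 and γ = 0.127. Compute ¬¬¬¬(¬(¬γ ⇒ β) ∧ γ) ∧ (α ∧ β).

0.127

¬γ = 1 − 0.127 = 0.873
¬γ ⇒ β = min(1, 1 − 0.873 + 0.250) = min(1, 0.377) = 0.377
¬(¬γ ⇒ β) = 1 − 0.377 = 0.623
¬(¬γ ⇒ β) ∧ γ = min(0.623, 0.127) = 0.127
¬(¬(¬γ ⇒ β) ∧ γ) = 1 − 0.127 = 0.873
¬¬(¬(¬γ ⇒ β) ∧ γ) = 1 − 0.873 = 0.127
¬¬¬(¬(¬γ ⇒ β) ∧ γ) = 1 − 0.127 = 0.873
¬¬¬¬(¬(¬γ ⇒ β) ∧ γ) = 1 − 0.873 = 0.127
α ∧ β = min(0.298, 0.250) = 0.250
¬¬¬¬(¬(¬γ ⇒ β) ∧ γ) ∧ (α ∧ β) = min(0.127, 0.250) = 0.127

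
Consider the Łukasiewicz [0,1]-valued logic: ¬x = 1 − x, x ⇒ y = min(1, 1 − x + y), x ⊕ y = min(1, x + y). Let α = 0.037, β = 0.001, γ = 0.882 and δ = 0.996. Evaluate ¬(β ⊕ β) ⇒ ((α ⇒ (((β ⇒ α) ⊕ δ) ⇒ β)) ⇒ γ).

0.920

β ⊕ β = min(1, 0.001 + 0.001) = min(1, 0.002) = 0.002
¬(β ⊕ β) = 1 − 0.002 = 0.998
β ⇒ α = min(1, 1 − 0.001 + 0.037) = min(1, 1.036) = 1.000
(β ⇒ α) ⊕ δ = min(1, 1.000 + 0.996) = min(1, 1.996) = 1.000
((β ⇒ α) ⊕ δ) ⇒ β = min(1, 1 − 1.000 + 0.001) = min(1, 0.001) = 0.001
α ⇒ (((β ⇒ α) ⊕ δ) ⇒ β) = min(1, 1 − 0.037 + 0.001) = min(1, 0.964) = 0.964
(α ⇒ (((β ⇒ α) ⊕ δ) ⇒ β)) ⇒ γ = min(1, 1 − 0.964 + 0.882) = min(1, 0.918) = 0.918
¬(β ⊕ β) ⇒ ((α ⇒ (((β ⇒ α) ⊕ δ) ⇒ β)) ⇒ γ) = min(1, 1 − 0.998 + 0.918) = min(1, 0.920) = 0.920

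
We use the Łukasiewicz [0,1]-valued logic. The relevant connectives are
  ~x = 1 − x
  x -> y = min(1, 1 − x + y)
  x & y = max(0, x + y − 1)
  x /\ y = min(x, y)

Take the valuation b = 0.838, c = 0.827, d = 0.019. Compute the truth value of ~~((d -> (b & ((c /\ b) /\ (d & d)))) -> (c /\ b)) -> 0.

c /\ b = min(0.827, 0.838) = 0.827
d & d = max(0, 0.019 + 0.019 − 1) = max(0, -0.962) = 0.000
(c /\ b) /\ (d & d) = min(0.827, 0.000) = 0.000
b & ((c /\ b) /\ (d & d)) = max(0, 0.838 + 0.000 − 1) = max(0, -0.162) = 0.000
d -> (b & ((c /\ b) /\ (d & d))) = min(1, 1 − 0.019 + 0.000) = min(1, 0.981) = 0.981
(d -> (b & ((c /\ b) /\ (d & d)))) -> (c /\ b) = min(1, 1 − 0.981 + 0.827) = min(1, 0.846) = 0.846
~((d -> (b & ((c /\ b) /\ (d & d)))) -> (c /\ b)) = 1 − 0.846 = 0.154
~~((d -> (b & ((c /\ b) /\ (d & d)))) -> (c /\ b)) = 1 − 0.154 = 0.846
~~((d -> (b & ((c /\ b) /\ (d & d)))) -> (c /\ b)) -> 0 = min(1, 1 − 0.846 + 0.000) = min(1, 0.154) = 0.154

0.154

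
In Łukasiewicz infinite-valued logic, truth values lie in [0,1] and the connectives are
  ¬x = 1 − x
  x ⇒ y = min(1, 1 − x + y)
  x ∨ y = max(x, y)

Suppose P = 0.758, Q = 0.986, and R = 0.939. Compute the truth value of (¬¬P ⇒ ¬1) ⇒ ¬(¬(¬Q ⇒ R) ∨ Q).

¬P = 1 − 0.758 = 0.242
¬¬P = 1 − 0.242 = 0.758
¬1 = 1 − 1.000 = 0.000
¬¬P ⇒ ¬1 = min(1, 1 − 0.758 + 0.000) = min(1, 0.242) = 0.242
¬Q = 1 − 0.986 = 0.014
¬Q ⇒ R = min(1, 1 − 0.014 + 0.939) = min(1, 1.925) = 1.000
¬(¬Q ⇒ R) = 1 − 1.000 = 0.000
¬(¬Q ⇒ R) ∨ Q = max(0.000, 0.986) = 0.986
¬(¬(¬Q ⇒ R) ∨ Q) = 1 − 0.986 = 0.014
(¬¬P ⇒ ¬1) ⇒ ¬(¬(¬Q ⇒ R) ∨ Q) = min(1, 1 − 0.242 + 0.014) = min(1, 0.772) = 0.772

0.772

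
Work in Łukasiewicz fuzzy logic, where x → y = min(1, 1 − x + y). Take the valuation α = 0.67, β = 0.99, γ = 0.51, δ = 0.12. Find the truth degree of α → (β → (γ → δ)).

γ → δ = min(1, 1 − 0.51 + 0.12) = min(1, 0.61) = 0.61
β → (γ → δ) = min(1, 1 − 0.99 + 0.61) = min(1, 0.62) = 0.62
α → (β → (γ → δ)) = min(1, 1 − 0.67 + 0.62) = min(1, 0.95) = 0.95

0.95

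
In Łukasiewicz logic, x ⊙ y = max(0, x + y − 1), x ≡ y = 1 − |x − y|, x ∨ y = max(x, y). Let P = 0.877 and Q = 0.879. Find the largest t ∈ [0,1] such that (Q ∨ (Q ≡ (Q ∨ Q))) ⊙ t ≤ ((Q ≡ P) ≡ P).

Q ∨ Q = max(0.879, 0.879) = 0.879
Q ≡ (Q ∨ Q) = 1 − |0.879 − 0.879| = 1 − 0.000 = 1.000
Q ∨ (Q ≡ (Q ∨ Q)) = max(0.879, 1.000) = 1.000
So the left factor is Q ∨ (Q ≡ (Q ∨ Q)) = 1.000.
Q ≡ P = 1 − |0.879 − 0.877| = 1 − 0.002 = 0.998
(Q ≡ P) ≡ P = 1 − |0.998 − 0.877| = 1 − 0.121 = 0.879
So the right-hand bound is (Q ≡ P) ≡ P = 0.879.
The residuum of the Łukasiewicz t-norm gives the supremum: min(1, 1 − 1.000 + 0.879).
1 − 1.000 + 0.879 = 0.879, so t = min(1, 0.879) = 0.879.
Check: 1.000 ⊙ 0.879 = max(0, 0.879) = 0.879 ≤ 0.879.

0.879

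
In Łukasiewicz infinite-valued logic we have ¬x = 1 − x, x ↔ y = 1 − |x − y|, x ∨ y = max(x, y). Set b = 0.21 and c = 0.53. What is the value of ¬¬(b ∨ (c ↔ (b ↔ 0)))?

b ↔ 0 = 1 − |0.21 − 0.00| = 1 − 0.21 = 0.79
c ↔ (b ↔ 0) = 1 − |0.53 − 0.79| = 1 − 0.26 = 0.74
b ∨ (c ↔ (b ↔ 0)) = max(0.21, 0.74) = 0.74
¬(b ∨ (c ↔ (b ↔ 0))) = 1 − 0.74 = 0.26
¬¬(b ∨ (c ↔ (b ↔ 0))) = 1 − 0.26 = 0.74

0.74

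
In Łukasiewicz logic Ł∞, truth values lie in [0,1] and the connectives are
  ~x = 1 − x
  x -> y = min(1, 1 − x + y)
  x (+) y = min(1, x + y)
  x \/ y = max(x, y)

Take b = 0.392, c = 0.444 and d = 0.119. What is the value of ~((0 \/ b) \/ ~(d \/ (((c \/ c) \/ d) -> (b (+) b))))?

0.608

0 \/ b = max(0.000, 0.392) = 0.392
c \/ c = max(0.444, 0.444) = 0.444
(c \/ c) \/ d = max(0.444, 0.119) = 0.444
b (+) b = min(1, 0.392 + 0.392) = min(1, 0.784) = 0.784
((c \/ c) \/ d) -> (b (+) b) = min(1, 1 − 0.444 + 0.784) = min(1, 1.340) = 1.000
d \/ (((c \/ c) \/ d) -> (b (+) b)) = max(0.119, 1.000) = 1.000
~(d \/ (((c \/ c) \/ d) -> (b (+) b))) = 1 − 1.000 = 0.000
(0 \/ b) \/ ~(d \/ (((c \/ c) \/ d) -> (b (+) b))) = max(0.392, 0.000) = 0.392
~((0 \/ b) \/ ~(d \/ (((c \/ c) \/ d) -> (b (+) b)))) = 1 − 0.392 = 0.608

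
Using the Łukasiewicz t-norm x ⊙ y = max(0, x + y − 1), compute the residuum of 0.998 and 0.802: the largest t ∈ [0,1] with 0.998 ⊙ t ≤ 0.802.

0.804

The residuum of the Łukasiewicz t-norm gives the supremum: min(1, 1 − 0.998 + 0.802).
1 − 0.998 + 0.802 = 0.804, so t = min(1, 0.804) = 0.804.
Check: 0.998 ⊙ 0.804 = max(0, 0.802) = 0.802 ≤ 0.802.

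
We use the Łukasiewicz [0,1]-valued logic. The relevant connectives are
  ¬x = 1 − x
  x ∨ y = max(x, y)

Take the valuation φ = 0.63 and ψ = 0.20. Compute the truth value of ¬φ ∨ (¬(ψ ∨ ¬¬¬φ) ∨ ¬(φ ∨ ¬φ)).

¬φ = 1 − 0.63 = 0.37
¬¬φ = 1 − 0.37 = 0.63
¬¬¬φ = 1 − 0.63 = 0.37
ψ ∨ ¬¬¬φ = max(0.20, 0.37) = 0.37
¬(ψ ∨ ¬¬¬φ) = 1 − 0.37 = 0.63
φ ∨ ¬φ = max(0.63, 0.37) = 0.63
¬(φ ∨ ¬φ) = 1 − 0.63 = 0.37
¬(ψ ∨ ¬¬¬φ) ∨ ¬(φ ∨ ¬φ) = max(0.63, 0.37) = 0.63
¬φ ∨ (¬(ψ ∨ ¬¬¬φ) ∨ ¬(φ ∨ ¬φ)) = max(0.37, 0.63) = 0.63

0.63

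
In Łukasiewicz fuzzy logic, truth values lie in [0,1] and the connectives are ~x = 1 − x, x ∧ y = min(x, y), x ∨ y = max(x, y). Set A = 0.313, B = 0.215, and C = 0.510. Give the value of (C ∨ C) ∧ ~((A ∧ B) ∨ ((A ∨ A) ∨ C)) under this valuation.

C ∨ C = max(0.510, 0.510) = 0.510
A ∧ B = min(0.313, 0.215) = 0.215
A ∨ A = max(0.313, 0.313) = 0.313
(A ∨ A) ∨ C = max(0.313, 0.510) = 0.510
(A ∧ B) ∨ ((A ∨ A) ∨ C) = max(0.215, 0.510) = 0.510
~((A ∧ B) ∨ ((A ∨ A) ∨ C)) = 1 − 0.510 = 0.490
(C ∨ C) ∧ ~((A ∧ B) ∨ ((A ∨ A) ∨ C)) = min(0.510, 0.490) = 0.490

0.490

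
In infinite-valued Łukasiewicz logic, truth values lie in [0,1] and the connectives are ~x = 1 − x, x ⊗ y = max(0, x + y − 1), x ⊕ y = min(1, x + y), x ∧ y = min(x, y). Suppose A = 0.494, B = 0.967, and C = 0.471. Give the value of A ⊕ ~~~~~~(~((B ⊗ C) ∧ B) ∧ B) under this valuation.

B ⊗ C = max(0, 0.967 + 0.471 − 1) = max(0, 0.438) = 0.438
(B ⊗ C) ∧ B = min(0.438, 0.967) = 0.438
~((B ⊗ C) ∧ B) = 1 − 0.438 = 0.562
~((B ⊗ C) ∧ B) ∧ B = min(0.562, 0.967) = 0.562
~(~((B ⊗ C) ∧ B) ∧ B) = 1 − 0.562 = 0.438
~~(~((B ⊗ C) ∧ B) ∧ B) = 1 − 0.438 = 0.562
~~~(~((B ⊗ C) ∧ B) ∧ B) = 1 − 0.562 = 0.438
~~~~(~((B ⊗ C) ∧ B) ∧ B) = 1 − 0.438 = 0.562
~~~~~(~((B ⊗ C) ∧ B) ∧ B) = 1 − 0.562 = 0.438
~~~~~~(~((B ⊗ C) ∧ B) ∧ B) = 1 − 0.438 = 0.562
A ⊕ ~~~~~~(~((B ⊗ C) ∧ B) ∧ B) = min(1, 0.494 + 0.562) = min(1, 1.056) = 1.000

1.000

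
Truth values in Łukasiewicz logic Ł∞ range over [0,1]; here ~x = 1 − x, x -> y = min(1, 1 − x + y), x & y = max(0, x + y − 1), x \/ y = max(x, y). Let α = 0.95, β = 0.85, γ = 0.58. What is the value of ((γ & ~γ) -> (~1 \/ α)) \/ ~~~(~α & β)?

~γ = 1 − 0.58 = 0.42
γ & ~γ = max(0, 0.58 + 0.42 − 1) = max(0, 0.00) = 0.00
~1 = 1 − 1.00 = 0.00
~1 \/ α = max(0.00, 0.95) = 0.95
(γ & ~γ) -> (~1 \/ α) = min(1, 1 − 0.00 + 0.95) = min(1, 1.95) = 1.00
~α = 1 − 0.95 = 0.05
~α & β = max(0, 0.05 + 0.85 − 1) = max(0, -0.10) = 0.00
~(~α & β) = 1 − 0.00 = 1.00
~~(~α & β) = 1 − 1.00 = 0.00
~~~(~α & β) = 1 − 0.00 = 1.00
((γ & ~γ) -> (~1 \/ α)) \/ ~~~(~α & β) = max(1.00, 1.00) = 1.00

1.00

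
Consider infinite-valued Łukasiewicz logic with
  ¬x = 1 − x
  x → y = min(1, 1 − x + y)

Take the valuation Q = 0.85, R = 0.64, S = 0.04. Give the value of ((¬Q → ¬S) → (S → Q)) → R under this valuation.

¬Q = 1 − 0.85 = 0.15
¬S = 1 − 0.04 = 0.96
¬Q → ¬S = min(1, 1 − 0.15 + 0.96) = min(1, 1.81) = 1.00
S → Q = min(1, 1 − 0.04 + 0.85) = min(1, 1.81) = 1.00
(¬Q → ¬S) → (S → Q) = min(1, 1 − 1.00 + 1.00) = min(1, 1.00) = 1.00
((¬Q → ¬S) → (S → Q)) → R = min(1, 1 − 1.00 + 0.64) = min(1, 0.64) = 0.64

0.64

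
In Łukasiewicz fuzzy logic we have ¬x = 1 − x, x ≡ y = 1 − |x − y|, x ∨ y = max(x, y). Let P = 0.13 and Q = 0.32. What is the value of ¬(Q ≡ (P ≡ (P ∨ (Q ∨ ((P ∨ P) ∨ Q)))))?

P ∨ P = max(0.13, 0.13) = 0.13
(P ∨ P) ∨ Q = max(0.13, 0.32) = 0.32
Q ∨ ((P ∨ P) ∨ Q) = max(0.32, 0.32) = 0.32
P ∨ (Q ∨ ((P ∨ P) ∨ Q)) = max(0.13, 0.32) = 0.32
P ≡ (P ∨ (Q ∨ ((P ∨ P) ∨ Q))) = 1 − |0.13 − 0.32| = 1 − 0.19 = 0.81
Q ≡ (P ≡ (P ∨ (Q ∨ ((P ∨ P) ∨ Q)))) = 1 − |0.32 − 0.81| = 1 − 0.49 = 0.51
¬(Q ≡ (P ≡ (P ∨ (Q ∨ ((P ∨ P) ∨ Q))))) = 1 − 0.51 = 0.49

0.49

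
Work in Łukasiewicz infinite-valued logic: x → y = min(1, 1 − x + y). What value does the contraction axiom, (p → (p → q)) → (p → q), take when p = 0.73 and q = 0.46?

p → q = min(1, 1 − 0.73 + 0.46) = min(1, 0.73) = 0.73
p → (p → q) = min(1, 1 − 0.73 + 0.73) = min(1, 1.00) = 1.00
(p → (p → q)) → (p → q) = min(1, 1 − 1.00 + 0.73) = min(1, 0.73) = 0.73
(The value 0.73 < 1 shows this instance is not satisfied; fails in Ł∞ (the t-norm is not idempotent).)

0.73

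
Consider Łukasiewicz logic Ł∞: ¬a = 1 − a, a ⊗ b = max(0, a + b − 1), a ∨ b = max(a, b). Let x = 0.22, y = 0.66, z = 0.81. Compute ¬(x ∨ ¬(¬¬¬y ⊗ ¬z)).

0.00

¬y = 1 − 0.66 = 0.34
¬¬y = 1 − 0.34 = 0.66
¬¬¬y = 1 − 0.66 = 0.34
¬z = 1 − 0.81 = 0.19
¬¬¬y ⊗ ¬z = max(0, 0.34 + 0.19 − 1) = max(0, -0.47) = 0.00
¬(¬¬¬y ⊗ ¬z) = 1 − 0.00 = 1.00
x ∨ ¬(¬¬¬y ⊗ ¬z) = max(0.22, 1.00) = 1.00
¬(x ∨ ¬(¬¬¬y ⊗ ¬z)) = 1 − 1.00 = 0.00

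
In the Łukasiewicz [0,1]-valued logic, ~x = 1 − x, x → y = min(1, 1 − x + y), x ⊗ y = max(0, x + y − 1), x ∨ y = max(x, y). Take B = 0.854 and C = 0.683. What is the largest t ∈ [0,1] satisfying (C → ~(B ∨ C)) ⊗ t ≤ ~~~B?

B ∨ C = max(0.854, 0.683) = 0.854
~(B ∨ C) = 1 − 0.854 = 0.146
C → ~(B ∨ C) = min(1, 1 − 0.683 + 0.146) = min(1, 0.463) = 0.463
So the left factor is C → ~(B ∨ C) = 0.463.
~B = 1 − 0.854 = 0.146
~~B = 1 − 0.146 = 0.854
~~~B = 1 − 0.854 = 0.146
So the right-hand bound is ~~~B = 0.146.
The residuum of the Łukasiewicz t-norm gives the supremum: min(1, 1 − 0.463 + 0.146).
1 − 0.463 + 0.146 = 0.683, so t = min(1, 0.683) = 0.683.
Check: 0.463 ⊗ 0.683 = max(0, 0.146) = 0.146 ≤ 0.146.

0.683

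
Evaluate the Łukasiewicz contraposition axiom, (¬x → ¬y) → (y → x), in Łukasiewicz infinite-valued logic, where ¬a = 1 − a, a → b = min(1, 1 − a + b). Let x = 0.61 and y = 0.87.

1.00

¬x = 1 − 0.61 = 0.39
¬y = 1 − 0.87 = 0.13
¬x → ¬y = min(1, 1 − 0.39 + 0.13) = min(1, 0.74) = 0.74
y → x = min(1, 1 − 0.87 + 0.61) = min(1, 0.74) = 0.74
(¬x → ¬y) → (y → x) = min(1, 1 − 0.74 + 0.74) = min(1, 1.00) = 1.00
(As expected: an axiom of Ł∞, always 1.)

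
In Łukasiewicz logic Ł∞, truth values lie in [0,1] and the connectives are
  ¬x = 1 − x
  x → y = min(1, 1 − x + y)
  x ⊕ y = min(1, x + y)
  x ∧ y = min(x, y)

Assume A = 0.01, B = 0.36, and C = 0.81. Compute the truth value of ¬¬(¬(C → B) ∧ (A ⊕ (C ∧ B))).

0.37

C → B = min(1, 1 − 0.81 + 0.36) = min(1, 0.55) = 0.55
¬(C → B) = 1 − 0.55 = 0.45
C ∧ B = min(0.81, 0.36) = 0.36
A ⊕ (C ∧ B) = min(1, 0.01 + 0.36) = min(1, 0.37) = 0.37
¬(C → B) ∧ (A ⊕ (C ∧ B)) = min(0.45, 0.37) = 0.37
¬(¬(C → B) ∧ (A ⊕ (C ∧ B))) = 1 − 0.37 = 0.63
¬¬(¬(C → B) ∧ (A ⊕ (C ∧ B))) = 1 − 0.63 = 0.37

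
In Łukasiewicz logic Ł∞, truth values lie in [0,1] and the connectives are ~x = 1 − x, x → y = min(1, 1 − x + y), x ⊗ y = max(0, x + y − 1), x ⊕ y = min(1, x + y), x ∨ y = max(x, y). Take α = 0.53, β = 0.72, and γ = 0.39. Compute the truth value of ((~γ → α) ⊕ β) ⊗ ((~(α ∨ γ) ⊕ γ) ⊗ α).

0.39

~γ = 1 − 0.39 = 0.61
~γ → α = min(1, 1 − 0.61 + 0.53) = min(1, 0.92) = 0.92
(~γ → α) ⊕ β = min(1, 0.92 + 0.72) = min(1, 1.64) = 1.00
α ∨ γ = max(0.53, 0.39) = 0.53
~(α ∨ γ) = 1 − 0.53 = 0.47
~(α ∨ γ) ⊕ γ = min(1, 0.47 + 0.39) = min(1, 0.86) = 0.86
(~(α ∨ γ) ⊕ γ) ⊗ α = max(0, 0.86 + 0.53 − 1) = max(0, 0.39) = 0.39
((~γ → α) ⊕ β) ⊗ ((~(α ∨ γ) ⊕ γ) ⊗ α) = max(0, 1.00 + 0.39 − 1) = max(0, 0.39) = 0.39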